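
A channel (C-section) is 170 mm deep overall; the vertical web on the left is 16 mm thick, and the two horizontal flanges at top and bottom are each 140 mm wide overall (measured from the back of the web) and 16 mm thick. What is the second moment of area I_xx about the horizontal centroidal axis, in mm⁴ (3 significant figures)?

Decompose the section into non-overlapping parts with the origin at the bottom-left of its bounding rectangle.
Web: 16 × 170, A = 2 720 mm², y = 85 mm, Ī = 6 550 667 mm⁴.
Top flange (beyond web): 124 × 16, A = 1 984 mm², y = 162 mm, Ī = 42 325 mm⁴.
Bottom flange (beyond web): 124 × 16, A = 1 984 mm², y = 8 mm, Ī = 42 325 mm⁴.
By symmetry the centroid is at mid-height, ȳ = 85 mm.
Transfer each piece to the horizontal centroidal axis using Ī + A·d² with d = y − 85:
  web: d = 0 mm → contributes +6 550 667 mm⁴
  top flange (beyond web): d = 77 mm → contributes +11 805 461 mm⁴
  bottom flange (beyond web): d = -77 mm → contributes +11 805 461 mm⁴
Total I = 30 161 589 mm⁴.

I_xx ≈ 3.02 × 10⁷ mm⁴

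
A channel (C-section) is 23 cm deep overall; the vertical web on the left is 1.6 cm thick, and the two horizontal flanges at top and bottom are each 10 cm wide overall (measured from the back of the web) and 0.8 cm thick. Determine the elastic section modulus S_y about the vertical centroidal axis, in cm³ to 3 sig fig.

S_y ≈ 42.4 cm³

Treat the section as a set of non-overlapping primitives; coordinates are from the bounding-box lower-left.
Web: 1.6 × 23, A = 36.8 cm², x = 0.8 cm, Ī = 7.8507 cm⁴.
Top flange (beyond web): 8.4 × 0.8, A = 6.72 cm², x = 5.8 cm, Ī = 39.514 cm⁴.
Bottom flange (beyond web): 8.4 × 0.8, A = 6.72 cm², x = 5.8 cm, Ī = 39.514 cm⁴.
Centroid: x̄ = ΣA·x / ΣA = 2.1376 cm.
Transfer each piece to the vertical centroidal axis using Ī + A·d² with d = x − 2.1376:
  web: d = -1.3376 cm → contributes +73.69 cm⁴
  top flange (beyond web): d = 3.6624 cm → contributes +129.65 cm⁴
  bottom flange (beyond web): d = 3.6624 cm → contributes +129.65 cm⁴
Total I = 332.99 cm⁴.
Extreme fibre distance c = 7.8624 cm; S = I/c = 42.352 cm³.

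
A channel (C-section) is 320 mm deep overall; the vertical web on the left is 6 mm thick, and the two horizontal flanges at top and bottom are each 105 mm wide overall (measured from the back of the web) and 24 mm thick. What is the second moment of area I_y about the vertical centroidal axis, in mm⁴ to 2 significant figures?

I_y ≈ 7.7 × 10⁶ mm⁴

Decompose the section into non-overlapping parts with the origin at the bottom-left of its bounding rectangle.
Web: 6 × 320, A = 1 920 mm², x = 3 mm, Ī = 5 760 mm⁴.
Top flange (beyond web): 99 × 24, A = 2 376 mm², x = 55.5 mm, Ī = 1 940 598 mm⁴.
Bottom flange (beyond web): 99 × 24, A = 2 376 mm², x = 55.5 mm, Ī = 1 940 598 mm⁴.
Centroid: x̄ = ΣA·x / ΣA = 40.39 mm.
Transfer each piece to the vertical centroidal axis using Ī + A·d² with d = x − 40.39:
  web: d = -37.39 mm → contributes +2 690 243 mm⁴
  top flange (beyond web): d = 15.11 mm → contributes +2 482 918 mm⁴
  bottom flange (beyond web): d = 15.11 mm → contributes +2 482 918 mm⁴
Total I = 7 656 078 mm⁴.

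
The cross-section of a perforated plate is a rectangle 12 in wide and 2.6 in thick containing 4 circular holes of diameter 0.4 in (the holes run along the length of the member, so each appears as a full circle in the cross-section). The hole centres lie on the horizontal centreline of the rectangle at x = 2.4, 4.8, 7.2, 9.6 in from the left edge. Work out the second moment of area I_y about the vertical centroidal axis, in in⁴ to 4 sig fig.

Break the section into simple shapes (no overlaps), measuring from the bottom-left corner of the bounding box.
Plate: 12 × 2.6, A = 31.2 in², x = 6 in, Ī = 374.4 in⁴.
Hole 1 (subtracted): ⌀0.4, A = 0.125664 in², x = 2.4 in, Ī = 0.00125664 in⁴.
Hole 2 (subtracted): ⌀0.4, A = 0.125664 in², x = 4.8 in, Ī = 0.00125664 in⁴.
Hole 3 (subtracted): ⌀0.4, A = 0.125664 in², x = 7.2 in, Ī = 0.00125664 in⁴.
Hole 4 (subtracted): ⌀0.4, A = 0.125664 in², x = 9.6 in, Ī = 0.00125664 in⁴.
By symmetry the centroid is at mid-width, x̄ = 6 in.
Transfer each piece to the vertical centroidal axis using Ī + A·d² with d = x − 6:
  plate: d = 0 in → contributes +374.4 in⁴
  hole 1: d = -3.6 in → contributes −1.62986 in⁴
  hole 2: d = -1.2 in → contributes −0.182212 in⁴
  hole 3: d = 1.2 in → contributes −0.182212 in⁴
  hole 4: d = 3.6 in → contributes −1.62986 in⁴
Total I = 370.776 in⁴.

I_y ≈ 370.8 in⁴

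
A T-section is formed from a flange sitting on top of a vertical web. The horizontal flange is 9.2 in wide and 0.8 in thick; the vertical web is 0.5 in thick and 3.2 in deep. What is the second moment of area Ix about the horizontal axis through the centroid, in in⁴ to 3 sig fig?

Break the section into simple shapes (no overlaps), measuring from the bottom-left corner of the bounding box.
Flange: 9.2 × 0.8, A = 7.36 in², y = 3.6 in, Ī = 0.39253 in⁴.
Web: 0.5 × 3.2, A = 1.6 in², y = 1.6 in, Ī = 1.3653 in⁴.
Centroid: ȳ = ΣA·y / ΣA = 3.2429 in.
Transfer each piece to the horizontal axis through the centroid using Ī + A·d² with d = y − 3.2429:
  flange: d = 0.35714 in → contributes +1.3313 in⁴
  web: d = -1.6429 in → contributes +5.6837 in⁴
Total I = 7.015 in⁴.

Ix ≈ 7.02 in⁴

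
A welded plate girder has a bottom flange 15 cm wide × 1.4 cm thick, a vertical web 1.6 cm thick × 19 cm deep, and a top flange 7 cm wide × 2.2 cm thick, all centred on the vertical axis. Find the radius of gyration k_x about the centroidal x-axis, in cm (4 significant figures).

Decompose the section into non-overlapping parts with the origin at the bottom-left of its bounding rectangle.
Bottom plate: 15 × 1.4, A = 21 cm², y = 0.7 cm, Ī = 3.43 cm⁴.
Web plate: 1.6 × 19, A = 30.4 cm², y = 10.9 cm, Ī = 914.533 cm⁴.
Top plate: 7 × 2.2, A = 15.4 cm², y = 21.5 cm, Ī = 6.21133 cm⁴.
Centroid: ȳ = ΣA·y / ΣA = 10.1371 cm.
Transfer each piece to the centroidal x-axis using Ī + A·d² with d = y − 10.1371:
  bottom plate: d = -9.43713 cm → contributes +1873.68 cm⁴
  web plate: d = 0.762874 cm → contributes +932.225 cm⁴
  top plate: d = 11.3629 cm → contributes +1994.58 cm⁴
Total I = 4800.48 cm⁴.
Radius of gyration: k = √(I/A) = √(4800.48 / 66.8) = 8.47723 cm.

k_x ≈ 8.477 cm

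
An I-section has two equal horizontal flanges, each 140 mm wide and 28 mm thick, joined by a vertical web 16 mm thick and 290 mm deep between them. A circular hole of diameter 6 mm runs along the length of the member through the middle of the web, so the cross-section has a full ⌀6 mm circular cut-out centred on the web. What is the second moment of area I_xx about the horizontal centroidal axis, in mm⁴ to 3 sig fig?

I_xx ≈ 2.31 × 10⁸ mm⁴

Break the section into simple shapes (no overlaps), measuring from the bottom-left corner of the bounding box.
Bottom flange: 140 × 28, A = 3 920 mm², y = 14 mm, Ī = 256 107 mm⁴.
Web: 16 × 290, A = 4 640 mm², y = 173 mm, Ī = 32 518 667 mm⁴.
Top flange: 140 × 28, A = 3 920 mm², y = 332 mm, Ī = 256 107 mm⁴.
Hole (subtracted): ⌀6, A = 28.274 mm², y = 173 mm, Ī = 63.617 mm⁴.
By symmetry the centroid is at mid-height, ȳ = 173 mm.
Transfer each piece to the horizontal centroidal axis using Ī + A·d² with d = y − 173:
  bottom flange: d = -159 mm → contributes +99 357 627 mm⁴
  web: d = 0 mm → contributes +32 518 667 mm⁴
  top flange: d = 159 mm → contributes +99 357 627 mm⁴
  hole: d = 0 mm → contributes −63.617 mm⁴
Total I = 231 233 856 mm⁴.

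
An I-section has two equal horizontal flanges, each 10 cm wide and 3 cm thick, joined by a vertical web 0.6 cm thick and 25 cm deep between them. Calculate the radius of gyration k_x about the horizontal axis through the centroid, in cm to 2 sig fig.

Decompose the section into non-overlapping parts with the origin at the bottom-left of its bounding rectangle.
Bottom flange: 10 × 3, A = 30 cm², y = 1.5 cm, Ī = 22.5 cm⁴.
Web: 0.6 × 25, A = 15 cm², y = 15.5 cm, Ī = 781.3 cm⁴.
Top flange: 10 × 3, A = 30 cm², y = 29.5 cm, Ī = 22.5 cm⁴.
By symmetry the centroid is at mid-height, ȳ = 15.5 cm.
Transfer each piece to the horizontal axis through the centroid using Ī + A·d² with d = y − 15.5:
  bottom flange: d = -14 cm → contributes +5 903 cm⁴
  web: d = 0 cm → contributes +781.3 cm⁴
  top flange: d = 14 cm → contributes +5 903 cm⁴
Total I = 12 586 cm⁴.
Radius of gyration: k = √(I/A) = √(12 586 / 75) = 12.95 cm.

k_x ≈ 13 cm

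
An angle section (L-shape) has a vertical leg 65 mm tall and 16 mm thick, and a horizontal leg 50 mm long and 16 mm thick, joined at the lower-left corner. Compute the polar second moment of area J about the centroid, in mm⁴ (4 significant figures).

Treat the section as a set of non-overlapping primitives; coordinates are from the bounding-box lower-left.
Vertical leg: 16 × 65, A = 1 040 mm², y = 32.5 mm, Ī = 366 167 mm⁴.
Horizontal leg (remainder): 34 × 16, A = 544 mm², y = 8 mm, Ī = 11605.3 mm⁴.
Centroid: ȳ = ΣA·y / ΣA = 24.0859 mm.
Transfer each piece to the centroidal x-axis using Ī + A·d² with d = y − 24.0859:
  vertical leg: d = 8.41414 mm → contributes +439 796 mm⁴
  horizontal leg (remainder): d = -16.0859 mm → contributes +152 368 mm⁴
Total I = 592 164 mm⁴.
For the y-axis: x̄ = 16.5859 mm.
Repeating about the centroidal y-axis gives I_y = 297 824 mm⁴.
Polar second moment: J = I_x + I_y = 889 989 mm⁴.

J ≈ 8.900 × 10⁵ mm⁴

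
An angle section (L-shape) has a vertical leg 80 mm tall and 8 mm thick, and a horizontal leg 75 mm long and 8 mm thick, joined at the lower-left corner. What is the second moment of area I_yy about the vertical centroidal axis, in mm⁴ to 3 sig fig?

I_yy ≈ 6.14 × 10⁵ mm⁴

Decompose the section into non-overlapping parts with the origin at the bottom-left of its bounding rectangle.
Vertical leg: 8 × 80, A = 640 mm², x = 4 mm, Ī = 3413.3 mm⁴.
Horizontal leg (remainder): 67 × 8, A = 536 mm², x = 41.5 mm, Ī = 200 509 mm⁴.
Centroid: x̄ = ΣA·x / ΣA = 21.092 mm.
Transfer each piece to the vertical centroidal axis using Ī + A·d² with d = x − 21.092:
  vertical leg: d = -17.092 mm → contributes +190 377 mm⁴
  horizontal leg (remainder): d = 20.408 mm → contributes +423 749 mm⁴
Total I = 614 126 mm⁴.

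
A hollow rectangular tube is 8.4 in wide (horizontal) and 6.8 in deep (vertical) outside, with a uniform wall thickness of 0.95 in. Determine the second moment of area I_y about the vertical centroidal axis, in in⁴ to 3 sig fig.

Split into non-overlapping primitives; take the origin at the lower-left of the bounding box.
Outer rectangle: 8.4 × 6.8, A = 57.12 in², x = 4.2 in, Ī = 335.87 in⁴.
Inner void (subtracted): 6.5 × 4.9, A = 31.85 in², x = 4.2 in, Ī = 112.14 in⁴.
By symmetry the centroid is at mid-width, x̄ = 4.2 in.
All pieces are centred on the vertical centroidal axis, so I = ΣĪ (holes subtracted) = 223.73 in⁴.

I_y ≈ 224 in⁴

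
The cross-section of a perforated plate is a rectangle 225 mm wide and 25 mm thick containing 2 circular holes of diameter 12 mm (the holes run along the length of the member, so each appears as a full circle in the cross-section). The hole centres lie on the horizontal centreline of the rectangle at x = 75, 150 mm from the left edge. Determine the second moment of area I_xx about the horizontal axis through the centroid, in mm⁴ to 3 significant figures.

Split into non-overlapping primitives; take the origin at the lower-left of the bounding box.
Plate: 225 × 25, A = 5 625 mm², y = 12.5 mm, Ī = 292 969 mm⁴.
Hole 1 (subtracted): ⌀12, A = 113.1 mm², y = 12.5 mm, Ī = 1017.9 mm⁴.
Hole 2 (subtracted): ⌀12, A = 113.1 mm², y = 12.5 mm, Ī = 1017.9 mm⁴.
By symmetry the centroid is at mid-height, ȳ = 12.5 mm.
All pieces are centred on the horizontal axis through the centroid, so I = ΣĪ (holes subtracted) = 290 933 mm⁴.

I_xx ≈ 2.91 × 10⁵ mm⁴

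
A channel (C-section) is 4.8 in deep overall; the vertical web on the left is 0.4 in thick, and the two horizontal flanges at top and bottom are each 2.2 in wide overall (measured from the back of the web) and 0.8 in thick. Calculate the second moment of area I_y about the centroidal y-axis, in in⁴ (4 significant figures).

I_y ≈ 2.197 in⁴

Break the section into simple shapes (no overlaps), measuring from the bottom-left corner of the bounding box.
Web: 0.4 × 4.8, A = 1.92 in², x = 0.2 in, Ī = 0.0256 in⁴.
Top flange (beyond web): 1.8 × 0.8, A = 1.44 in², x = 1.3 in, Ī = 0.3888 in⁴.
Bottom flange (beyond web): 1.8 × 0.8, A = 1.44 in², x = 1.3 in, Ī = 0.3888 in⁴.
Centroid: x̄ = ΣA·x / ΣA = 0.86 in.
Transfer each piece to the centroidal y-axis using Ī + A·d² with d = x − 0.86:
  web: d = -0.66 in → contributes +0.861952 in⁴
  top flange (beyond web): d = 0.44 in → contributes +0.667584 in⁴
  bottom flange (beyond web): d = 0.44 in → contributes +0.667584 in⁴
Total I = 2.19712 in⁴.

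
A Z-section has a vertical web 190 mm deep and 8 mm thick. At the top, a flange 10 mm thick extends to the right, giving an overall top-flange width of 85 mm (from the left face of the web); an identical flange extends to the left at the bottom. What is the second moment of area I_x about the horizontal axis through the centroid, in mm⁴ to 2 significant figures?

Break the section into simple shapes (no overlaps), measuring from the bottom-left corner of the bounding box.
Web: 8 × 190, A = 1 520 mm², y = 95 mm, Ī = 4 572 667 mm⁴.
Top flange (beyond web): 77 × 10, A = 770 mm², y = 185 mm, Ī = 6 417 mm⁴.
Bottom flange (beyond web): 77 × 10, A = 770 mm², y = 5 mm, Ī = 6 417 mm⁴.
Centroid: ȳ = ΣA·y / ΣA = 95 mm.
Transfer each piece to the horizontal axis through the centroid using Ī + A·d² with d = y − 95:
  web: d = 0 mm → contributes +4 572 667 mm⁴
  top flange (beyond web): d = 90 mm → contributes +6 243 417 mm⁴
  bottom flange (beyond web): d = -90 mm → contributes +6 243 417 mm⁴
Total I = 17 059 500 mm⁴.

I_x ≈ 1.7 × 10⁷ mm⁴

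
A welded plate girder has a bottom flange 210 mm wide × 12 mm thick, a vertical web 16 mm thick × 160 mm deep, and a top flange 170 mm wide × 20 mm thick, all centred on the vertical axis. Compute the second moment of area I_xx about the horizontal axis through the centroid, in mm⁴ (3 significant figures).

Break the section into simple shapes (no overlaps), measuring from the bottom-left corner of the bounding box.
Bottom plate: 210 × 12, A = 2 520 mm², y = 6 mm, Ī = 30 240 mm⁴.
Web plate: 16 × 160, A = 2 560 mm², y = 92 mm, Ī = 5 461 333 mm⁴.
Top plate: 170 × 20, A = 3 400 mm², y = 182 mm, Ī = 113 333 mm⁴.
Centroid: ȳ = ΣA·y / ΣA = 102.53 mm.
Transfer each piece to the horizontal axis through the centroid using Ī + A·d² with d = y − 102.53:
  bottom plate: d = -96.528 mm → contributes +23 510 877 mm⁴
  web plate: d = -10.528 mm → contributes +5 745 097 mm⁴
  top plate: d = 79.472 mm → contributes +21 586 886 mm⁴
Total I = 50 842 860 mm⁴.

I_xx ≈ 5.08 × 10⁷ mm⁴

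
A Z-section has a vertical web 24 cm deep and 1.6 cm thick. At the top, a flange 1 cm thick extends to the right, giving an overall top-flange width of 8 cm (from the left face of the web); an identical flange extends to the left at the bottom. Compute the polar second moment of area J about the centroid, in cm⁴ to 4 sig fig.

Split into non-overlapping primitives; take the origin at the lower-left of the bounding box.
Web: 1.6 × 24, A = 38.4 cm², y = 12 cm, Ī = 1843.2 cm⁴.
Top flange (beyond web): 6.4 × 1, A = 6.4 cm², y = 23.5 cm, Ī = 0.533333 cm⁴.
Bottom flange (beyond web): 6.4 × 1, A = 6.4 cm², y = 0.5 cm, Ī = 0.533333 cm⁴.
Centroid: ȳ = ΣA·y / ΣA = 12 cm.
Transfer each piece to the centroidal x-axis using Ī + A·d² with d = y − 12:
  web: d = 0 cm → contributes +1843.2 cm⁴
  top flange (beyond web): d = 11.5 cm → contributes +846.933 cm⁴
  bottom flange (beyond web): d = -11.5 cm → contributes +846.933 cm⁴
Total I = 3537.07 cm⁴.
For the y-axis: x̄ = 7.2 cm.
Repeating about the centroidal y-axis gives I_y = 256.683 cm⁴.
Polar second moment: J = I_x + I_y = 3793.75 cm⁴.

J ≈ 3794 cm⁴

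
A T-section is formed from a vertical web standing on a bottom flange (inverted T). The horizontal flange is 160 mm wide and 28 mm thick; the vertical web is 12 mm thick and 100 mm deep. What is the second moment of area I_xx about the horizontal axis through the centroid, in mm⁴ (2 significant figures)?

I_xx ≈ 5.2 × 10⁶ mm⁴

Break the section into simple shapes (no overlaps), measuring from the bottom-left corner of the bounding box.
Flange: 160 × 28, A = 4 480 mm², y = 14 mm, Ī = 292 693 mm⁴.
Web: 12 × 100, A = 1 200 mm², y = 78 mm, Ī = 1 000 000 mm⁴.
Centroid: ȳ = ΣA·y / ΣA = 27.52 mm.
Transfer each piece to the horizontal axis through the centroid using Ī + A·d² with d = y − 27.52:
  flange: d = -13.52 mm → contributes +1 111 731 mm⁴
  web: d = 50.48 mm → contributes +4 057 740 mm⁴
Total I = 5 169 471 mm⁴.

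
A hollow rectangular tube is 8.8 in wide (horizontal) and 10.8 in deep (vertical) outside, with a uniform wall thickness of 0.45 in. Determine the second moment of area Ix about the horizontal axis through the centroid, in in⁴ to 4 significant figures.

Treat the section as a set of non-overlapping primitives; coordinates are from the bounding-box lower-left.
Outer rectangle: 8.8 × 10.8, A = 95.04 in², y = 5.4 in, Ī = 923.789 in⁴.
Inner void (subtracted): 7.9 × 9.9, A = 78.21 in², y = 5.4 in, Ī = 638.78 in⁴.
By symmetry the centroid is at mid-height, ȳ = 5.4 in.
All pieces are centred on the horizontal axis through the centroid, so I = ΣĪ (holes subtracted) = 285.009 in⁴.

Ix ≈ 285.0 in⁴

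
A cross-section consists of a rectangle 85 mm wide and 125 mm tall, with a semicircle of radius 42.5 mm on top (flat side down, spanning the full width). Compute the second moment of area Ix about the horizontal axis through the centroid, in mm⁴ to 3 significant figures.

Split into non-overlapping primitives; take the origin at the lower-left of the bounding box.
Rectangular body: 85 × 125, A = 10 625 mm², y = 62.5 mm, Ī = 13 834 635 mm⁴.
Semicircular cap: semicircle r = 42.5, A = 2837.3 mm², y = 143.04 mm, Ī = 358 086 mm⁴.
Centroid: ȳ = ΣA·y / ΣA = 79.474 mm.
Transfer each piece to the horizontal axis through the centroid using Ī + A·d² with d = y − 79.474:
  rectangular body: d = -16.974 mm → contributes +16 895 795 mm⁴
  semicircular cap: d = 63.564 mm → contributes +11 821 585 mm⁴
Total I = 28 717 380 mm⁴.

Ix ≈ 2.87 × 10⁷ mm⁴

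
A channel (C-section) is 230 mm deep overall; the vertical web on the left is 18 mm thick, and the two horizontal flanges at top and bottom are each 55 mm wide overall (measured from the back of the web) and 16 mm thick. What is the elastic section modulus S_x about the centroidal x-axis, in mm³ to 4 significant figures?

Decompose the section into non-overlapping parts with the origin at the bottom-left of its bounding rectangle.
Web: 18 × 230, A = 4 140 mm², y = 115 mm, Ī = 18 250 500 mm⁴.
Top flange (beyond web): 37 × 16, A = 592 mm², y = 222 mm, Ī = 12629.3 mm⁴.
Bottom flange (beyond web): 37 × 16, A = 592 mm², y = 8 mm, Ī = 12629.3 mm⁴.
By symmetry the centroid is at mid-height, ȳ = 115 mm.
Transfer each piece to the centroidal x-axis using Ī + A·d² with d = y − 115:
  web: d = 0 mm → contributes +18 250 500 mm⁴
  top flange (beyond web): d = 107 mm → contributes +6 790 437 mm⁴
  bottom flange (beyond web): d = -107 mm → contributes +6 790 437 mm⁴
Total I = 31 831 375 mm⁴.
Extreme fibre distance c = 115 mm; S = I/c = 276 795 mm³.

S_x ≈ 2.768 × 10⁵ mm³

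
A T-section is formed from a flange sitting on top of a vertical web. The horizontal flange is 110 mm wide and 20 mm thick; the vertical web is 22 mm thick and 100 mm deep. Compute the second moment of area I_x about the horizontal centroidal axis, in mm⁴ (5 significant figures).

Treat the section as a set of non-overlapping primitives; coordinates are from the bounding-box lower-left.
Flange: 110 × 20, A = 2 200 mm², y = 110 mm, Ī = 73333.33 mm⁴.
Web: 22 × 100, A = 2 200 mm², y = 50 mm, Ī = 1 833 333 mm⁴.
Centroid: ȳ = ΣA·y / ΣA = 80 mm.
Transfer each piece to the horizontal centroidal axis using Ī + A·d² with d = y − 80:
  flange: d = 30 mm → contributes +2 053 333 mm⁴
  web: d = -30 mm → contributes +3 813 333 mm⁴
Total I = 5 866 667 mm⁴.

I_x ≈ 5.8667 × 10⁶ mm⁴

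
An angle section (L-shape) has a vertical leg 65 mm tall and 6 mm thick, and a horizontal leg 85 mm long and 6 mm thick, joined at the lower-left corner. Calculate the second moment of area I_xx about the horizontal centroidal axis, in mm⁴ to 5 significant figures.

Split into non-overlapping primitives; take the origin at the lower-left of the bounding box.
Vertical leg: 6 × 65, A = 390 mm², y = 32.5 mm, Ī = 137312.5 mm⁴.
Horizontal leg (remainder): 79 × 6, A = 474 mm², y = 3 mm, Ī = 1 422 mm⁴.
Centroid: ȳ = ΣA·y / ΣA = 16.31597 mm.
Transfer each piece to the horizontal centroidal axis using Ī + A·d² with d = y − 16.31597:
  vertical leg: d = 16.18403 mm → contributes +239462.4 mm⁴
  horizontal leg (remainder): d = -13.31597 mm → contributes +85469.37 mm⁴
Total I = 324931.7 mm⁴.

I_xx ≈ 3.2493 × 10⁵ mm⁴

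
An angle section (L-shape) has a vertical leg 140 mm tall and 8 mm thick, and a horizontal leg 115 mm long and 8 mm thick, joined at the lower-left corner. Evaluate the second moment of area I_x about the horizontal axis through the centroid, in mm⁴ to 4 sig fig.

I_x ≈ 3.947 × 10⁶ mm⁴

Decompose the section into non-overlapping parts with the origin at the bottom-left of its bounding rectangle.
Vertical leg: 8 × 140, A = 1 120 mm², y = 70 mm, Ī = 1 829 333 mm⁴.
Horizontal leg (remainder): 107 × 8, A = 856 mm², y = 4 mm, Ī = 4565.33 mm⁴.
Centroid: ȳ = ΣA·y / ΣA = 41.4089 mm.
Transfer each piece to the horizontal axis through the centroid using Ī + A·d² with d = y − 41.4089:
  vertical leg: d = 28.5911 mm → contributes +2 744 878 mm⁴
  horizontal leg (remainder): d = -37.4089 mm → contributes +1 202 474 mm⁴
Total I = 3 947 352 mm⁴.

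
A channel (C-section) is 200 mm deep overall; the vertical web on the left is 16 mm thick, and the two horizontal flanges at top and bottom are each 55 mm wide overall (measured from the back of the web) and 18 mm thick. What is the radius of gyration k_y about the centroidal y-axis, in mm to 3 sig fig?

Split into non-overlapping primitives; take the origin at the lower-left of the bounding box.
Web: 16 × 200, A = 3 200 mm², x = 8 mm, Ī = 68 267 mm⁴.
Top flange (beyond web): 39 × 18, A = 702 mm², x = 35.5 mm, Ī = 88 979 mm⁴.
Bottom flange (beyond web): 39 × 18, A = 702 mm², x = 35.5 mm, Ī = 88 979 mm⁴.
Centroid: x̄ = ΣA·x / ΣA = 16.386 mm.
Transfer each piece to the centroidal y-axis using Ī + A·d² with d = x − 16.386:
  web: d = -8.3862 mm → contributes +293 317 mm⁴
  top flange (beyond web): d = 19.114 mm → contributes +345 446 mm⁴
  bottom flange (beyond web): d = 19.114 mm → contributes +345 446 mm⁴
Total I = 984 208 mm⁴.
Radius of gyration: k = √(I/A) = √(984 208 / 4 604) = 14.621 mm.

k_y ≈ 14.6 mm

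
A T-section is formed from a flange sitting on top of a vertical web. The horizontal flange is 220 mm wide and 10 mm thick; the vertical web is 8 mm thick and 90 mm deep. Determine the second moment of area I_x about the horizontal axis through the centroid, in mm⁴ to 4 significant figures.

Split into non-overlapping primitives; take the origin at the lower-left of the bounding box.
Flange: 220 × 10, A = 2 200 mm², y = 95 mm, Ī = 18333.3 mm⁴.
Web: 8 × 90, A = 720 mm², y = 45 mm, Ī = 486 000 mm⁴.
Centroid: ȳ = ΣA·y / ΣA = 82.6712 mm.
Transfer each piece to the horizontal axis through the centroid using Ī + A·d² with d = y − 82.6712:
  flange: d = 12.3288 mm → contributes +352 730 mm⁴
  web: d = -37.6712 mm → contributes +1 507 768 mm⁴
Total I = 1 860 498 mm⁴.

I_x ≈ 1.860 × 10⁶ mm⁴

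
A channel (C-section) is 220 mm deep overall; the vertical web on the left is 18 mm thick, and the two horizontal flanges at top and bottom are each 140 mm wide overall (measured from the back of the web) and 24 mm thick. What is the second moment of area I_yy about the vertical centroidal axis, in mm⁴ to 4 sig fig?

Treat the section as a set of non-overlapping primitives; coordinates are from the bounding-box lower-left.
Web: 18 × 220, A = 3 960 mm², x = 9 mm, Ī = 106 920 mm⁴.
Top flange (beyond web): 122 × 24, A = 2 928 mm², x = 79 mm, Ī = 3 631 696 mm⁴.
Bottom flange (beyond web): 122 × 24, A = 2 928 mm², x = 79 mm, Ī = 3 631 696 mm⁴.
Centroid: x̄ = ΣA·x / ΣA = 50.7604 mm.
Transfer each piece to the vertical centroidal axis using Ī + A·d² with d = x − 50.7604:
  web: d = -41.7604 mm → contributes +7 012 884 mm⁴
  top flange (beyond web): d = 28.2396 mm → contributes +5 966 704 mm⁴
  bottom flange (beyond web): d = 28.2396 mm → contributes +5 966 704 mm⁴
Total I = 18 946 292 mm⁴.

I_yy ≈ 1.895 × 10⁷ mm⁴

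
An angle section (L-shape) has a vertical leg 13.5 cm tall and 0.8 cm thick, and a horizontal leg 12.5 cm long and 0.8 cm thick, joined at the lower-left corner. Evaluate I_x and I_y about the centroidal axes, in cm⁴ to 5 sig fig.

Break the section into simple shapes (no overlaps), measuring from the bottom-left corner of the bounding box.
Vertical leg: 0.8 × 13.5, A = 10.8 cm², y = 6.75 cm, Ī = 164.025 cm⁴.
Horizontal leg (remainder): 11.7 × 0.8, A = 9.36 cm², y = 0.4 cm, Ī = 0.4992 cm⁴.
Centroid: ȳ = ΣA·y / ΣA = 3.801786 cm.
Transfer each piece to the centroidal x-axis using Ī + A·d² with d = y − 3.801786:
  vertical leg: d = 2.948214 cm → contributes +257.8982 cm⁴
  horizontal leg (remainder): d = -3.401786 cm → contributes +108.8145 cm⁴
Total I = 366.7127 cm⁴.
For the y-axis: x̄ = 3.301786 cm.
Repeating about the centroidal y-axis gives I_y = 303.2207 cm⁴.

I_x ≈ 366.71 cm⁴, I_y ≈ 303.22 cm⁴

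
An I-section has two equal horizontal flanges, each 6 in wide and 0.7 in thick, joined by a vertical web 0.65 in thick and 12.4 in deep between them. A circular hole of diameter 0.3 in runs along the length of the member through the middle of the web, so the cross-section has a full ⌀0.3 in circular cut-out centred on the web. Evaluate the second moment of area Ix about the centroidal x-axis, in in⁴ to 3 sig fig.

Decompose the section into non-overlapping parts with the origin at the bottom-left of its bounding rectangle.
Bottom flange: 6 × 0.7, A = 4.2 in², y = 0.35 in, Ī = 0.1715 in⁴.
Web: 0.65 × 12.4, A = 8.06 in², y = 6.9 in, Ī = 103.28 in⁴.
Top flange: 6 × 0.7, A = 4.2 in², y = 13.45 in, Ī = 0.1715 in⁴.
Hole (subtracted): ⌀0.3, A = 0.070686 in², y = 6.9 in, Ī = 0.00039761 in⁴.
By symmetry the centroid is at mid-height, ȳ = 6.9 in.
Transfer each piece to the centroidal x-axis using Ī + A·d² with d = y − 6.9:
  bottom flange: d = -6.55 in → contributes +180.36 in⁴
  web: d = 0 in → contributes +103.28 in⁴
  top flange: d = 6.55 in → contributes +180.36 in⁴
  hole: d = 0 in → contributes −0.00039761 in⁴
Total I = 464 in⁴.

Ix ≈ 464 in⁴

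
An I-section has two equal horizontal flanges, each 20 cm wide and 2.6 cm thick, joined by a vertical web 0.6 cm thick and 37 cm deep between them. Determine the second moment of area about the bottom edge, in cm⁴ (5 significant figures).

Treat the section as a set of non-overlapping primitives; coordinates are from the bounding-box lower-left.
Bottom flange: 20 × 2.6, A = 52 cm², y = 1.3 cm, Ī = 29.29333 cm⁴.
Web: 0.6 × 37, A = 22.2 cm², y = 21.1 cm, Ī = 2532.65 cm⁴.
Top flange: 20 × 2.6, A = 52 cm², y = 40.9 cm, Ī = 29.29333 cm⁴.
Transfer each piece to the bottom edge using Ī + A·d² with d = y − 0:
  bottom flange: d = 1.3 cm → contributes +117.1733 cm⁴
  web: d = 21.1 cm → contributes +12416.31 cm⁴
  top flange: d = 40.9 cm → contributes +87015.41 cm⁴
Total I = 99548.9 cm⁴.

I_base ≈ 9.9549 × 10⁴ cm⁴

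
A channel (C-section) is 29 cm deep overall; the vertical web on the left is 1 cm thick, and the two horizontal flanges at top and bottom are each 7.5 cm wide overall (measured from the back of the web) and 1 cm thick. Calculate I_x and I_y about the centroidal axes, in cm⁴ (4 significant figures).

Split into non-overlapping primitives; take the origin at the lower-left of the bounding box.
Web: 1 × 29, A = 29 cm², y = 14.5 cm, Ī = 2032.42 cm⁴.
Top flange (beyond web): 6.5 × 1, A = 6.5 cm², y = 28.5 cm, Ī = 0.541667 cm⁴.
Bottom flange (beyond web): 6.5 × 1, A = 6.5 cm², y = 0.5 cm, Ī = 0.541667 cm⁴.
By symmetry the centroid is at mid-height, ȳ = 14.5 cm.
Transfer each piece to the centroidal x-axis using Ī + A·d² with d = y − 14.5:
  web: d = 0 cm → contributes +2032.42 cm⁴
  top flange (beyond web): d = 14 cm → contributes +1274.54 cm⁴
  bottom flange (beyond web): d = -14 cm → contributes +1274.54 cm⁴
Total I = 4581.5 cm⁴.
For the y-axis: x̄ = 1.66071 cm.
Repeating about the centroidal y-axis gives I_y = 174.415 cm⁴.

I_x ≈ 4582 cm⁴, I_y ≈ 174.4 cm⁴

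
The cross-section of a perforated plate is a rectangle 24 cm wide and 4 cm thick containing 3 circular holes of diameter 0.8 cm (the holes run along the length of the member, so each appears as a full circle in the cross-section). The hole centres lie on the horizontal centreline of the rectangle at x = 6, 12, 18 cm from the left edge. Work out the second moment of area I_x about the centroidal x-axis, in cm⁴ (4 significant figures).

Decompose the section into non-overlapping parts with the origin at the bottom-left of its bounding rectangle.
Plate: 24 × 4, A = 96 cm², y = 2 cm, Ī = 128 cm⁴.
Hole 1 (subtracted): ⌀0.8, A = 0.502655 cm², y = 2 cm, Ī = 0.0201062 cm⁴.
Hole 2 (subtracted): ⌀0.8, A = 0.502655 cm², y = 2 cm, Ī = 0.0201062 cm⁴.
Hole 3 (subtracted): ⌀0.8, A = 0.502655 cm², y = 2 cm, Ī = 0.0201062 cm⁴.
By symmetry the centroid is at mid-height, ȳ = 2 cm.
All pieces are centred on the centroidal x-axis, so I = ΣĪ (holes subtracted) = 127.94 cm⁴.

I_x ≈ 127.9 cm⁴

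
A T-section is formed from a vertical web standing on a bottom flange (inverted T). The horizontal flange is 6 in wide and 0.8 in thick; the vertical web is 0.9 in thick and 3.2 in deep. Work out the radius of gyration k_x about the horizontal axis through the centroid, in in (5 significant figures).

k_x ≈ 1.1361 in

Treat the section as a set of non-overlapping primitives; coordinates are from the bounding-box lower-left.
Flange: 6 × 0.8, A = 4.8 in², y = 0.4 in, Ī = 0.256 in⁴.
Web: 0.9 × 3.2, A = 2.88 in², y = 2.4 in, Ī = 2.4576 in⁴.
Centroid: ȳ = ΣA·y / ΣA = 1.15 in.
Transfer each piece to the horizontal axis through the centroid using Ī + A·d² with d = y − 1.15:
  flange: d = -0.75 in → contributes +2.956 in⁴
  web: d = 1.25 in → contributes +6.9576 in⁴
Total I = 9.9136 in⁴.
Radius of gyration: k = √(I/A) = √(9.9136 / 7.68) = 1.136148 in.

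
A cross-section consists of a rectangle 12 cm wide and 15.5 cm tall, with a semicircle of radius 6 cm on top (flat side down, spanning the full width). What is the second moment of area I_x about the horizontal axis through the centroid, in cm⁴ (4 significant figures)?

I_x ≈ 8464 cm⁴

Treat the section as a set of non-overlapping primitives; coordinates are from the bounding-box lower-left.
Rectangular body: 12 × 15.5, A = 186 cm², y = 7.75 cm, Ī = 3723.88 cm⁴.
Semicircular cap: semicircle r = 6, A = 56.5487 cm², y = 18.0465 cm, Ī = 142.245 cm⁴.
Centroid: ȳ = ΣA·y / ΣA = 10.1506 cm.
Transfer each piece to the horizontal axis through the centroid using Ī + A·d² with d = y − 10.1506:
  rectangular body: d = -2.40056 cm → contributes +4795.73 cm⁴
  semicircular cap: d = 7.89592 cm → contributes +3667.8 cm⁴
Total I = 8463.54 cm⁴.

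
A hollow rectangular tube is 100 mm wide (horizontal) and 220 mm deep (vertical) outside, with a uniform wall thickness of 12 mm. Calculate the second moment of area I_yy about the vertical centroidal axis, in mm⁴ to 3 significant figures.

Split into non-overlapping primitives; take the origin at the lower-left of the bounding box.
Outer rectangle: 100 × 220, A = 22 000 mm², x = 50 mm, Ī = 18 333 333 mm⁴.
Inner void (subtracted): 76 × 196, A = 14 896 mm², x = 50 mm, Ī = 7 169 941 mm⁴.
By symmetry the centroid is at mid-width, x̄ = 50 mm.
All pieces are centred on the vertical centroidal axis, so I = ΣĪ (holes subtracted) = 11 163 392 mm⁴.

I_yy ≈ 1.12 × 10⁷ mm⁴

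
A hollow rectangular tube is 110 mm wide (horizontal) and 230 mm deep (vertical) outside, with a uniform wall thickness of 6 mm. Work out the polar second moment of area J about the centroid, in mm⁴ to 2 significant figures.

J ≈ 3.5 × 10⁷ mm⁴

Split into non-overlapping primitives; take the origin at the lower-left of the bounding box.
Outer rectangle: 110 × 230, A = 25 300 mm², y = 115 mm, Ī = 111 530 833 mm⁴.
Inner void (subtracted): 98 × 218, A = 21 364 mm², y = 115 mm, Ī = 84 608 561 mm⁴.
By symmetry the centroid is at mid-height, ȳ = 115 mm.
All pieces are centred on the centroidal x-axis, so I = ΣĪ (holes subtracted) = 26 922 272 mm⁴.
Repeating about the centroidal y-axis gives I_y = 8 412 512 mm⁴.
Polar second moment: J = I_x + I_y = 35 334 784 mm⁴.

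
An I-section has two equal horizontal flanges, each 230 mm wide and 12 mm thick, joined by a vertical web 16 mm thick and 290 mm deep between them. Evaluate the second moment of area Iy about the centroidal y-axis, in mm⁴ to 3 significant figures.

Iy ≈ 2.44 × 10⁷ mm⁴

Break the section into simple shapes (no overlaps), measuring from the bottom-left corner of the bounding box.
Bottom flange: 230 × 12, A = 2 760 mm², x = 115 mm, Ī = 12 167 000 mm⁴.
Web: 16 × 290, A = 4 640 mm², x = 115 mm, Ī = 98 987 mm⁴.
Top flange: 230 × 12, A = 2 760 mm², x = 115 mm, Ī = 12 167 000 mm⁴.
By symmetry the centroid is at mid-width, x̄ = 115 mm.
All pieces are centred on the centroidal y-axis, so I = ΣĪ = 24 432 987 mm⁴.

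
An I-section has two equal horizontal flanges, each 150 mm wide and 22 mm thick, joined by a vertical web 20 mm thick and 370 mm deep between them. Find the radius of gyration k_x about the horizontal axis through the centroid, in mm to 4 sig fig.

Decompose the section into non-overlapping parts with the origin at the bottom-left of its bounding rectangle.
Bottom flange: 150 × 22, A = 3 300 mm², y = 11 mm, Ī = 133 100 mm⁴.
Web: 20 × 370, A = 7 400 mm², y = 207 mm, Ī = 84 421 667 mm⁴.
Top flange: 150 × 22, A = 3 300 mm², y = 403 mm, Ī = 133 100 mm⁴.
By symmetry the centroid is at mid-height, ȳ = 207 mm.
Transfer each piece to the horizontal axis through the centroid using Ī + A·d² with d = y − 207:
  bottom flange: d = -196 mm → contributes +126 905 900 mm⁴
  web: d = 0 mm → contributes +84 421 667 mm⁴
  top flange: d = 196 mm → contributes +126 905 900 mm⁴
Total I = 338 233 467 mm⁴.
Radius of gyration: k = √(I/A) = √(338 233 467 / 14 000) = 155.433 mm.

k_x ≈ 155.4 mm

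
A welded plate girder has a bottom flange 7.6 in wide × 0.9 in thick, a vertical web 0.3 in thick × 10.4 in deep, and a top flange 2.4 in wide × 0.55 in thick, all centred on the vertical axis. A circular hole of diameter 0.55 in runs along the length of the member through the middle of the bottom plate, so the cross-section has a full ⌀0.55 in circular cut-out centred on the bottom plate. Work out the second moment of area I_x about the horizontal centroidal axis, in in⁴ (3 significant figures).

Decompose the section into non-overlapping parts with the origin at the bottom-left of its bounding rectangle.
Bottom plate: 7.6 × 0.9, A = 6.84 in², y = 0.45 in, Ī = 0.4617 in⁴.
Web plate: 0.3 × 10.4, A = 3.12 in², y = 6.1 in, Ī = 28.122 in⁴.
Top plate: 2.4 × 0.55, A = 1.32 in², y = 11.575 in, Ī = 0.033275 in⁴.
Hole (subtracted): ⌀0.55, A = 0.23758 in², y = 0.45 in, Ī = 0.0044918 in⁴.
Centroid: ȳ = ΣA·y / ΣA = 3.3763 in.
Transfer each piece to the horizontal centroidal axis using Ī + A·d² with d = y − 3.3763:
  bottom plate: d = -2.9263 in → contributes +59.033 in⁴
  web plate: d = 2.7237 in → contributes +51.268 in⁴
  top plate: d = 8.1987 in → contributes +88.763 in⁴
  hole: d = -2.9263 in → contributes −2.0389 in⁴
Total I = 197.02 in⁴.

I_x ≈ 197 in⁴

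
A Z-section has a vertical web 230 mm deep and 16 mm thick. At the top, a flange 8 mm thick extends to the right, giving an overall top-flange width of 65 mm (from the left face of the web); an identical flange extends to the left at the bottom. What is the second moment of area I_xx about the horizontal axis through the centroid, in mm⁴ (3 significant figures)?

I_xx ≈ 2.59 × 10⁷ mm⁴

Treat the section as a set of non-overlapping primitives; coordinates are from the bounding-box lower-left.
Web: 16 × 230, A = 3 680 mm², y = 115 mm, Ī = 16 222 667 mm⁴.
Top flange (beyond web): 49 × 8, A = 392 mm², y = 226 mm, Ī = 2090.7 mm⁴.
Bottom flange (beyond web): 49 × 8, A = 392 mm², y = 4 mm, Ī = 2090.7 mm⁴.
Centroid: ȳ = ΣA·y / ΣA = 115 mm.
Transfer each piece to the horizontal axis through the centroid using Ī + A·d² with d = y − 115:
  web: d = 0 mm → contributes +16 222 667 mm⁴
  top flange (beyond web): d = 111 mm → contributes +4 831 923 mm⁴
  bottom flange (beyond web): d = -111 mm → contributes +4 831 923 mm⁴
Total I = 25 886 512 mm⁴.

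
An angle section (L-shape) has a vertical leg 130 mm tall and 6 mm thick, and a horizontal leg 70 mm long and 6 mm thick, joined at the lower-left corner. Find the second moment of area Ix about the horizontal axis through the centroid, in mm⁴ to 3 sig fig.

Ix ≈ 2.09 × 10⁶ mm⁴

Decompose the section into non-overlapping parts with the origin at the bottom-left of its bounding rectangle.
Vertical leg: 6 × 130, A = 780 mm², y = 65 mm, Ī = 1 098 500 mm⁴.
Horizontal leg (remainder): 64 × 6, A = 384 mm², y = 3 mm, Ī = 1 152 mm⁴.
Centroid: ȳ = ΣA·y / ΣA = 44.546 mm.
Transfer each piece to the horizontal axis through the centroid using Ī + A·d² with d = y − 44.546:
  vertical leg: d = 20.454 mm → contributes +1 424 813 mm⁴
  horizontal leg (remainder): d = -41.546 mm → contributes +663 975 mm⁴
Total I = 2 088 788 mm⁴.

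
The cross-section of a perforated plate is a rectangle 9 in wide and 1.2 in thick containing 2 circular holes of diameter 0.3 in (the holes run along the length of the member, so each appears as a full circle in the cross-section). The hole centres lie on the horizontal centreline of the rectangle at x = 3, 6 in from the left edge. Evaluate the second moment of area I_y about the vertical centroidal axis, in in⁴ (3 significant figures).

Treat the section as a set of non-overlapping primitives; coordinates are from the bounding-box lower-left.
Plate: 9 × 1.2, A = 10.8 in², x = 4.5 in, Ī = 72.9 in⁴.
Hole 1 (subtracted): ⌀0.3, A = 0.070686 in², x = 3 in, Ī = 0.00039761 in⁴.
Hole 2 (subtracted): ⌀0.3, A = 0.070686 in², x = 6 in, Ī = 0.00039761 in⁴.
By symmetry the centroid is at mid-width, x̄ = 4.5 in.
Transfer each piece to the vertical centroidal axis using Ī + A·d² with d = x − 4.5:
  plate: d = 0 in → contributes +72.9 in⁴
  hole 1: d = -1.5 in → contributes −0.15944 in⁴
  hole 2: d = 1.5 in → contributes −0.15944 in⁴
Total I = 72.581 in⁴.

I_y ≈ 72.6 in⁴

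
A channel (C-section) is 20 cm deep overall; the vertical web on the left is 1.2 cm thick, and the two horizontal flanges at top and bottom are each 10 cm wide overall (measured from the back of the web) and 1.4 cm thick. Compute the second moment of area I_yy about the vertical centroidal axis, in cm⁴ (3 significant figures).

I_yy ≈ 466 cm⁴

Treat the section as a set of non-overlapping primitives; coordinates are from the bounding-box lower-left.
Web: 1.2 × 20, A = 24 cm², x = 0.6 cm, Ī = 2.88 cm⁴.
Top flange (beyond web): 8.8 × 1.4, A = 12.32 cm², x = 5.6 cm, Ī = 79.505 cm⁴.
Bottom flange (beyond web): 8.8 × 1.4, A = 12.32 cm², x = 5.6 cm, Ī = 79.505 cm⁴.
Centroid: x̄ = ΣA·x / ΣA = 3.1329 cm.
Transfer each piece to the vertical centroidal axis using Ī + A·d² with d = x − 3.1329:
  web: d = -2.5329 cm → contributes +156.85 cm⁴
  top flange (beyond web): d = 2.4671 cm → contributes +154.49 cm⁴
  bottom flange (beyond web): d = 2.4671 cm → contributes +154.49 cm⁴
Total I = 465.84 cm⁴.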